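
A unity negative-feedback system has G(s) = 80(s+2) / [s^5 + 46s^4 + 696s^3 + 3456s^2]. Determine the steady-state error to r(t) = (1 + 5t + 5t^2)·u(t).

Lowest-order denominator term is 3456s^2, so the open loop has 2 poles at the origin → type 2 system. Treating each term separately:
  • 1: tracked with zero error.
  • 5t: tracked with zero error.
  • 5t^2: e_ss = 10/K_a with K_a=5/108 → 216.
Total e_ss = 216.

216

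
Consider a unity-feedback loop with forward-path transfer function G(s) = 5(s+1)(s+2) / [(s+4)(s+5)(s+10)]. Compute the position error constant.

System type = 0 (no poles at s=0).
K_p = lim_{s→0} G(s) = 5·1·2 / (4·5·10) = 0.05.

0.05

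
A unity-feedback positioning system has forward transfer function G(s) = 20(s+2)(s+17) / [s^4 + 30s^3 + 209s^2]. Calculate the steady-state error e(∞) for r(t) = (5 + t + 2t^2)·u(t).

Lowest-order denominator term is 209s^2, so the open loop has 2 poles at the origin → type 2 system. Treating each term separately:
  • 5: tracked with zero error.
  • t: tracked with zero error.
  • 2t^2: e_ss = 4/K_a with K_a=680/209 → 209/170.
Total e_ss = 209/170.

209/170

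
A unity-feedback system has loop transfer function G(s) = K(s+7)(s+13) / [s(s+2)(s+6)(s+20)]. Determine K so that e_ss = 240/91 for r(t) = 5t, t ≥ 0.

5

G(s) has one factor of s in the denominator, so the system is type 1.
K_v = lim_{s→0} s·G(s) = K·7·13 / (2·6·20) = (91/240)·K.
e_ss = 5/K_v = 240/91 ⇒ K_v = 91/48 ⇒ K = (91/48)/(91/240) = 5.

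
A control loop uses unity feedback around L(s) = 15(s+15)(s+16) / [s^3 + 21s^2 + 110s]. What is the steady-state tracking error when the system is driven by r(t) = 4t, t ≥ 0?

11/90

Factoring s from the denominator leaves a polynomial with constant term 110, so the system is type 1.
K_v = lim_{s→0} s·L(s) = 15·15·16 / 110 = 360/11.
e_ss = 4/K_v = 4/(360/11) = 11/90.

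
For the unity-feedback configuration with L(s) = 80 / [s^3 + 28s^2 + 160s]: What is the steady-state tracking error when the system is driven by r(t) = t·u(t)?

2

Lowest-order denominator term is 160s, so the open loop has 1 pole at the origin → type 1 system.
K_v = lim_{s→0} s·L(s) = 80 / 160 = 0.5.
e_ss = 1/K_v = 1/0.5 = 2.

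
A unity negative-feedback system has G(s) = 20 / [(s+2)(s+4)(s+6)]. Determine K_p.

5/12

G(s) has no factors of s in the denominator, so the system is type 0.
K_p = lim_{s→0} G(s) = 20 / (2·4·6) = 5/12.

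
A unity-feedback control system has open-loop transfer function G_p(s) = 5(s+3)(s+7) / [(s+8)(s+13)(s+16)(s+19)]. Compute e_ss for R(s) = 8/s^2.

infinity

The open loop has no poles at the origin → type 0 system.
For a type-0 system K_v = 0, so e_ss to a ramp input is unbounded.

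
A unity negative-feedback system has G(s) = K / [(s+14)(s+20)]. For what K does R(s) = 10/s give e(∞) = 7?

120

The open loop has no poles at the origin → type 0 system.
K_p = lim_{s→0} G(s) = K / (14·20) = (1/280)·K.
e_ss = 10/(1 + K_p) = 7 ⇒ 1 + (1/280)·K = 10/7 ⇒ K = 120.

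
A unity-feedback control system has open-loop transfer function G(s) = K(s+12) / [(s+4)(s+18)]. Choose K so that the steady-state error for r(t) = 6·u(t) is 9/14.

50

The open loop has no poles at the origin → type 0 system.
K_p = lim_{s→0} G(s) = K·12 / (4·18) = (1/6)·K.
e_ss = 6/(1 + K_p) = 9/14 ⇒ 1 + (1/6)·K = 28/3 ⇒ K = 50.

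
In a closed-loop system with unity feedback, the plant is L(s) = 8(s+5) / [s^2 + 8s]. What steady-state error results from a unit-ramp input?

0.2

Lowest-order denominator term is 8s, so the open loop has 1 pole at the origin → type 1 system.
K_v = lim_{s→0} s·L(s) = 8·5 / 8 = 5.
e_ss = 1/K_v = 1/5 = 0.2.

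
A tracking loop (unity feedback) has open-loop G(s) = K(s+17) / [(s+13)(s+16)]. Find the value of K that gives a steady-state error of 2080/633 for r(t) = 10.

G(s) has no factors of s in the denominator, so the system is type 0.
K_p = lim_{s→0} G(s) = K·17 / (13·16) = (17/208)·K.
e_ss = 10/(1 + K_p) = 2080/633 ⇒ 1 + (17/208)·K = 633/208 ⇒ K = 25.

25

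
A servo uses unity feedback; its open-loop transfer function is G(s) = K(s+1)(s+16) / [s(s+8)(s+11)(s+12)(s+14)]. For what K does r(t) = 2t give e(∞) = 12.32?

150

System type = 1 (one pole at s=0).
K_v = lim_{s→0} s·G(s) = K·1·16 / (8·11·12·14) = (1/924)·K.
e_ss = 2/K_v = 12.32 ⇒ K_v = 25/154 ⇒ K = (25/154)/(1/924) = 150.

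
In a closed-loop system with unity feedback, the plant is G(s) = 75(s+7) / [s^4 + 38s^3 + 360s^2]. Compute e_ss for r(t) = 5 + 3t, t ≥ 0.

0

The denominator has no term below 360s^2 — 2 poles at s=0, type 2. By superposition:
  • 5: tracked with zero error.
  • 3t: tracked with zero error.
Total e_ss = 0.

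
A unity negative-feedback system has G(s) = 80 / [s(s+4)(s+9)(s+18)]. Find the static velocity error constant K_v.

10/81

One free integrator in G(s): this is a type 1 system.
K_v = lim_{s→0} s·G(s) = 80 / (4·9·18) = 10/81.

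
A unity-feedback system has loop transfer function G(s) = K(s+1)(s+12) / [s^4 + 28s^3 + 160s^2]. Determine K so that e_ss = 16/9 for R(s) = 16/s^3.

Factoring s^2 from the denominator leaves a polynomial with constant term 160, so the system is type 2.
K_a = lim_{s→0} s^2·G(s) = K·1·12 / 160 = 0.075·K.
e_ss = 16/K_a = 16/9 ⇒ K_a = 9 ⇒ K = 9/0.075 = 120.

120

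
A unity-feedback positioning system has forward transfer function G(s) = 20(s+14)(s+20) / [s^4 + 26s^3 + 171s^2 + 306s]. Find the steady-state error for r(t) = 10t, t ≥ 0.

153/280

Lowest-order denominator term is 306s, so the open loop has 1 pole at the origin → type 1 system.
K_v = lim_{s→0} s·G(s) = 20·14·20 / 306 = 2800/153.
e_ss = 10/K_v = 10/(2800/153) = 153/280.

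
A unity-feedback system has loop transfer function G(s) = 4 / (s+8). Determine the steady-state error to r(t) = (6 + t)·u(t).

No free integrators in G(s): this is a type 0 system. Treating each term separately:
  • 6: e_ss = 6/(1+K_p) with K_p=0.5 → 4.
  • t: a type-0 system cannot track it, e_ss → ∞.
The unbounded component dominates.

infinity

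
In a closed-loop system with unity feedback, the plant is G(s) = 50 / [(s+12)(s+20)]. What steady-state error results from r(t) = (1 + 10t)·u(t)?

No free integrators in G(s): this is a type 0 system. Treating each term separately:
  • 1: e_ss = 1/(1+K_p) with K_p=5/24 → 24/29.
  • 10t: a type-0 system cannot track it, e_ss → ∞.
The unbounded component dominates.

infinity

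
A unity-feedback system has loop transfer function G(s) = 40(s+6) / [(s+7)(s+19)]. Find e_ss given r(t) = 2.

266/373

G(s) has no factors of s in the denominator, so the system is type 0.
K_p = lim_{s→0} G(s) = 40·6 / (7·19) = 240/133.
e_ss = 2/(1 + K_p) = 2/(373/133) = 266/373.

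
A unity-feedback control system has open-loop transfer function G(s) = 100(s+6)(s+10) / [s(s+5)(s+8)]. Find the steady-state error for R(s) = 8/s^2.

System type = 1 (one pole at s=0).
K_v = lim_{s→0} s·G(s) = 100·6·10 / (5·8) = 150.
e_ss = 8/K_v = 8/150 = 4/75.

4/75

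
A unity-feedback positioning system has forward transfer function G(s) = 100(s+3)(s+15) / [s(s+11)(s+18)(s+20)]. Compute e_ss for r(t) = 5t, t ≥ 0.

System type = 1 (one pole at s=0).
K_v = lim_{s→0} s·G(s) = 100·3·15 / (11·18·20) = 25/22.
e_ss = 5/K_v = 5/(25/22) = 4.4.

4.4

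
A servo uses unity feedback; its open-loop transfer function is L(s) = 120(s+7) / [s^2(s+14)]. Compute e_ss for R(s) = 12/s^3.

0.2

The open loop has two poles at the origin → type 2 system.
K_a = lim_{s→0} s^2·L(s) = 120·7 / (14) = 60.
r(t) = 6t^2 gives R(s) = 12/s^3.
e_ss = 12/K_a = 12/60 = 0.2.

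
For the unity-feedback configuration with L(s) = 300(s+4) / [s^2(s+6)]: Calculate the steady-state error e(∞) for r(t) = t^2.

The open loop has two poles at the origin → type 2 system.
K_a = lim_{s→0} s^2·L(s) = 300·4 / (6) = 200.
r(t) = t^2 gives R(s) = 2/s^3.
e_ss = 2/K_a = 2/200 = 0.01.

0.01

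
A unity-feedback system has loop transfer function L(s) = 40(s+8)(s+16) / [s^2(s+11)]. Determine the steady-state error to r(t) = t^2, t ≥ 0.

11/2560

L(s) has two factors of s in the denominator, so the system is type 2.
K_a = lim_{s→0} s^2·L(s) = 40·8·16 / (11) = 5120/11.
r(t) = t^2 gives R(s) = 2/s^3.
e_ss = 2/K_a = 2/(5120/11) = 11/2560.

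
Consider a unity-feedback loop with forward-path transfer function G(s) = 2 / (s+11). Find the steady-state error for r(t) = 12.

No free integrators in G(s): this is a type 0 system.
K_p = lim_{s→0} G(s) = 2 / (11) = 2/11.
e_ss = 12/(1 + K_p) = 12/(13/11) = 132/13.

132/13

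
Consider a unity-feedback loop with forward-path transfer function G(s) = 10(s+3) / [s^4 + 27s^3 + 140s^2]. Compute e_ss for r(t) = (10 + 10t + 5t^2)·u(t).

The denominator has no term below 140s^2 — 2 poles at s=0, type 2. Taking each input component in turn:
  • 10: tracked with zero error.
  • 10t: tracked with zero error.
  • 5t^2: e_ss = 10/K_a with K_a=3/14 → 140/3.
Total e_ss = 140/3.

140/3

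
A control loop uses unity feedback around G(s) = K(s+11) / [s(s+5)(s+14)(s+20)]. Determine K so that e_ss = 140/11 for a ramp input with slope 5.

The open loop has one pole at the origin → type 1 system.
K_v = lim_{s→0} s·G(s) = K·11 / (5·14·20) = (11/1400)·K.
e_ss = 5/K_v = 140/11 ⇒ K_v = 11/28 ⇒ K = (11/28)/(11/1400) = 50.

50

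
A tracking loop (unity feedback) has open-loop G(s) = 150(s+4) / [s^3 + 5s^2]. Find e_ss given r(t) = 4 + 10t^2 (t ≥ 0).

1/6

Factoring s^2 from the denominator leaves a polynomial with constant term 5, so the system is type 2. By superposition:
  • 4: tracked with zero error.
  • 10t^2: e_ss = 20/K_a with K_a=120 → 1/6.
Total e_ss = 1/6.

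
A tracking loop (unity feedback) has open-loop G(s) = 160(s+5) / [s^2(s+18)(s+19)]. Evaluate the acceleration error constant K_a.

400/171

System type = 2 (two poles at s=0).
K_a = lim_{s→0} s^2·G(s) = 160·5 / (18·19) = 400/171.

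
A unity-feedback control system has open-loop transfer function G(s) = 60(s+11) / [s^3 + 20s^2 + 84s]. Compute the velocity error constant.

Factoring s from the denominator leaves a polynomial with constant term 84, so the system is type 1.
K_v = lim_{s→0} s·G(s) = 60·11 / 84 = 55/7.

55/7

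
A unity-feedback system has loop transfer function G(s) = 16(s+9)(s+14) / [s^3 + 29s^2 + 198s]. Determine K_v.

The denominator has no term below 198s — 1 pole at s=0, type 1.
K_v = lim_{s→0} s·G(s) = 16·9·14 / 198 = 112/11.

112/11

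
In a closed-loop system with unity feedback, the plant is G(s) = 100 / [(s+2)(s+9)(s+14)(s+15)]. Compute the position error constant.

5/189

System type = 0 (no poles at s=0).
K_p = lim_{s→0} G(s) = 100 / (2·9·14·15) = 5/189.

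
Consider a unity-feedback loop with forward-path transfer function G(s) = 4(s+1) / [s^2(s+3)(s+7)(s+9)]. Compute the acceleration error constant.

4/189

G(s) has two factors of s in the denominator, so the system is type 2.
K_a = lim_{s→0} s^2·G(s) = 4·1 / (3·7·9) = 4/189.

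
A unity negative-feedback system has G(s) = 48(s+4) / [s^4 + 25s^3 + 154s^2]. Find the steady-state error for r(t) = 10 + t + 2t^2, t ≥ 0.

77/24

The denominator has no term below 154s^2 — 2 poles at s=0, type 2. Taking each input component in turn:
  • 10: tracked with zero error.
  • t: tracked with zero error.
  • 2t^2: e_ss = 4/K_a with K_a=96/77 → 77/24.
Total e_ss = 77/24.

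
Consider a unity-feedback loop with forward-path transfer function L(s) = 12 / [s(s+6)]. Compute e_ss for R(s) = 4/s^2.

2

L(s) has one factor of s in the denominator, so the system is type 1.
K_v = lim_{s→0} s·L(s) = 12 / (6) = 2.
e_ss = 4/K_v = 4/2 = 2.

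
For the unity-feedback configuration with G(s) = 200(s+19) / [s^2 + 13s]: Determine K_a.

0

Factoring s from the denominator leaves a polynomial with constant term 13, so the system is type 1.
K_a = lim_{s→0} s^2·G(s) = 0 (the extra factor of s kills the finite limit).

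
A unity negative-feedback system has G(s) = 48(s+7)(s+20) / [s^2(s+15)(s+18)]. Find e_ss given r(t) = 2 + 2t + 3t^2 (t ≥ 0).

27/112

The open loop has two poles at the origin → type 2 system. Taking each input component in turn:
  • 2: tracked with zero error.
  • 2t: tracked with zero error.
  • 3t^2: e_ss = 6/K_a with K_a=224/9 → 27/112.
Total e_ss = 27/112.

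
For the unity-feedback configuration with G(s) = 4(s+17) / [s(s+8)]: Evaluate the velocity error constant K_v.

G(s) has one factor of s in the denominator, so the system is type 1.
K_v = lim_{s→0} s·G(s) = 4·17 / (8) = 8.5.

8.5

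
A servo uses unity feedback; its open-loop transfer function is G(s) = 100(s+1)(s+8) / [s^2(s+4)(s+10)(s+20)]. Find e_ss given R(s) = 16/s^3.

Two free integrators in G(s): this is a type 2 system.
K_a = lim_{s→0} s^2·G(s) = 100·1·8 / (4·10·20) = 1.
r(t) = 8t^2 gives R(s) = 16/s^3.
e_ss = 16/K_a = 16/1 = 16.

16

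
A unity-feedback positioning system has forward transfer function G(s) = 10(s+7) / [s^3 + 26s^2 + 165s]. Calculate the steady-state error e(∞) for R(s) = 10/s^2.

Lowest-order denominator term is 165s, so the open loop has 1 pole at the origin → type 1 system.
K_v = lim_{s→0} s·G(s) = 10·7 / 165 = 14/33.
e_ss = 10/K_v = 10/(14/33) = 165/7.

165/7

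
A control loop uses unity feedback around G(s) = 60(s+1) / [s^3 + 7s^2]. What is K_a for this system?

60/7

The denominator has no term below 7s^2 — 2 poles at s=0, type 2.
K_a = lim_{s→0} s^2·G(s) = 60·1 / 7 = 60/7.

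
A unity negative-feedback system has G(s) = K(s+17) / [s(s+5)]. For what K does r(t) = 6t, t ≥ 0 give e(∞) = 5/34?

12

One free integrator in G(s): this is a type 1 system.
K_v = lim_{s→0} s·G(s) = K·17 / (5) = 3.4·K.
e_ss = 6/K_v = 5/34 ⇒ K_v = 40.8 ⇒ K = 40.8/3.4 = 12.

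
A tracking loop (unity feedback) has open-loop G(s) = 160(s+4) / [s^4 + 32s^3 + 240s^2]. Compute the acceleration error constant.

8/3

The denominator has no term below 240s^2 — 2 poles at s=0, type 2.
K_a = lim_{s→0} s^2·G(s) = 160·4 / 240 = 8/3.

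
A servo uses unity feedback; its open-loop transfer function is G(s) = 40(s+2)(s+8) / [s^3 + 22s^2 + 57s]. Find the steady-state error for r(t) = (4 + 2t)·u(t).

57/320

The denominator has no term below 57s — 1 pole at s=0, type 1. Taking each input component in turn:
  • 4: tracked with zero error.
  • 2t: e_ss = 2/K_v with K_v=640/57 → 57/320.
Total e_ss = 57/320.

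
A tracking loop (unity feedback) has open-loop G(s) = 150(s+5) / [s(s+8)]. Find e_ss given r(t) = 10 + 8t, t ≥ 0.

32/375

System type = 1 (one pole at s=0). By superposition:
  • 10: tracked with zero error.
  • 8t: e_ss = 8/K_v with K_v=93.75 → 32/375.
Total e_ss = 32/375.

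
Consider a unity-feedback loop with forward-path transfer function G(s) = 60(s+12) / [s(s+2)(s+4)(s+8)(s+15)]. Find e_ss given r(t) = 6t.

The open loop has one pole at the origin → type 1 system.
K_v = lim_{s→0} s·G(s) = 60·12 / (2·4·8·15) = 0.75.
e_ss = 6/K_v = 6/0.75 = 8.

8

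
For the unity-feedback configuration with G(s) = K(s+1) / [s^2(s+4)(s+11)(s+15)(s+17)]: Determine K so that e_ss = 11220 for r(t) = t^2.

Two free integrators in G(s): this is a type 2 system.
K_a = lim_{s→0} s^2·G(s) = K·1 / (4·11·15·17) = (1/11220)·K.
e_ss = 2/K_a = 11220 ⇒ K_a = 1/5610 ⇒ K = (1/5610)/(1/11220) = 2.

2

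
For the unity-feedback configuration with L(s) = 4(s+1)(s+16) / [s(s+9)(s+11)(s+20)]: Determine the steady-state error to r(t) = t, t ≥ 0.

System type = 1 (one pole at s=0).
K_v = lim_{s→0} s·L(s) = 4·1·16 / (9·11·20) = 16/495.
e_ss = 1/K_v = 1/(16/495) = 30.9375.

30.9375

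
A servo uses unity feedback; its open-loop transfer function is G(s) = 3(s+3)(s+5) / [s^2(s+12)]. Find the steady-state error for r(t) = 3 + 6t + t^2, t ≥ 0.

8/15

The open loop has two poles at the origin → type 2 system. Treating each term separately:
  • 3: tracked with zero error.
  • 6t: tracked with zero error.
  • t^2: e_ss = 2/K_a with K_a=3.75 → 8/15.
Total e_ss = 8/15.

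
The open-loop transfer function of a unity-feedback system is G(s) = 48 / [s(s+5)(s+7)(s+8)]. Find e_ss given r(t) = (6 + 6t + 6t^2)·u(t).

infinity

System type = 1 (one pole at s=0). Treating each term separately:
  • 6: tracked with zero error.
  • 6t: e_ss = 6/K_v with K_v=6/35 → 35.
  • 6t^2: a type-1 system cannot track it, e_ss → ∞.
The unbounded component dominates.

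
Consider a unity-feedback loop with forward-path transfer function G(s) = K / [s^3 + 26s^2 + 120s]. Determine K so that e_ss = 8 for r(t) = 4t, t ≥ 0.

Lowest-order denominator term is 120s, so the open loop has 1 pole at the origin → type 1 system.
K_v = lim_{s→0} s·G(s) = K / 120 = (1/120)·K.
e_ss = 4/K_v = 8 ⇒ K_v = 0.5 ⇒ K = 0.5/(1/120) = 60.

60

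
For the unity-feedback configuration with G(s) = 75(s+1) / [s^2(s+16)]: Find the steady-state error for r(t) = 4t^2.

128/75

G(s) has two factors of s in the denominator, so the system is type 2.
K_a = lim_{s→0} s^2·G(s) = 75·1 / (16) = 4.6875.
r(t) = 4t^2 gives R(s) = 8/s^3.
e_ss = 8/K_a = 8/4.6875 = 128/75.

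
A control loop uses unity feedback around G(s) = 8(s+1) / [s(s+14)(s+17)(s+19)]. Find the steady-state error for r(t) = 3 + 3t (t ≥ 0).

The open loop has one pole at the origin → type 1 system. Treating each term separately:
  • 3: tracked with zero error.
  • 3t: e_ss = 3/K_v with K_v=4/2261 → 1695.75.
Total e_ss = 1695.75.

1695.75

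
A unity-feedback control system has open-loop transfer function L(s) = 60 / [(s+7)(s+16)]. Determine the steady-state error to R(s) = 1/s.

28/43

No free integrators in L(s): this is a type 0 system.
K_p = lim_{s→0} L(s) = 60 / (7·16) = 15/28.
e_ss = 1/(1 + K_p) = 1/(43/28) = 28/43.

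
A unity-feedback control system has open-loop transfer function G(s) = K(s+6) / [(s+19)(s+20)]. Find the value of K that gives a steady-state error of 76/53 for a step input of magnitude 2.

25

System type = 0 (no poles at s=0).
K_p = lim_{s→0} G(s) = K·6 / (19·20) = (3/190)·K.
e_ss = 2/(1 + K_p) = 76/53 ⇒ 1 + (3/190)·K = 53/38 ⇒ K = 25.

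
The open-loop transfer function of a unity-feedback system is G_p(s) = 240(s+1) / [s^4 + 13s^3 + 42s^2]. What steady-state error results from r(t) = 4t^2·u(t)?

1.4

Lowest-order denominator term is 42s^2, so the open loop has 2 poles at the origin → type 2 system.
K_a = lim_{s→0} s^2·G_p(s) = 240·1 / 42 = 40/7.
r(t) = 4t^2 gives R(s) = 8/s^3.
e_ss = 8/K_a = 8/(40/7) = 1.4.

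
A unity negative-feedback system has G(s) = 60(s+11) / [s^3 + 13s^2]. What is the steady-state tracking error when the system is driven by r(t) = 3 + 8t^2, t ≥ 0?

52/165

Lowest-order denominator term is 13s^2, so the open loop has 2 poles at the origin → type 2 system. Taking each input component in turn:
  • 3: tracked with zero error.
  • 8t^2: e_ss = 16/K_a with K_a=660/13 → 52/165.
Total e_ss = 52/165.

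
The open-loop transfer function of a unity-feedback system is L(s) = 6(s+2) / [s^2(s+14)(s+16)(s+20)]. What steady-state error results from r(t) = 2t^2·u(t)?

System type = 2 (two poles at s=0).
K_a = lim_{s→0} s^2·L(s) = 6·2 / (14·16·20) = 3/1120.
r(t) = 2t^2 gives R(s) = 4/s^3.
e_ss = 4/K_a = 4/(3/1120) = 4480/3.

4480/3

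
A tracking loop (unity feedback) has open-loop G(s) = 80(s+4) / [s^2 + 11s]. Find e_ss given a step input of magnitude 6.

0

Lowest-order denominator term is 11s, so the open loop has 1 pole at the origin → type 1 system.
A type-1 system has K_p = ∞, so it tracks a step input with zero steady-state error.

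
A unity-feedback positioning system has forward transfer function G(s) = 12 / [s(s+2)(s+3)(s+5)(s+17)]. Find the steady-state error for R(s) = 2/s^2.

85

G(s) has one factor of s in the denominator, so the system is type 1.
K_v = lim_{s→0} s·G(s) = 12 / (2·3·5·17) = 2/85.
e_ss = 2/K_v = 2/(2/85) = 85.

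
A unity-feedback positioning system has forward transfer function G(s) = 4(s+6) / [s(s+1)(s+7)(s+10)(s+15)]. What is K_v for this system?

4/175

G(s) has one factor of s in the denominator, so the system is type 1.
K_v = lim_{s→0} s·G(s) = 4·6 / (1·7·10·15) = 4/175.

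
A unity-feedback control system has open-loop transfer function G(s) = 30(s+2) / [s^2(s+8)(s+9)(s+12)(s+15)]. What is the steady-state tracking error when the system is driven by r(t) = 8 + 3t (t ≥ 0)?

0

The open loop has two poles at the origin → type 2 system. Treating each term separately:
  • 8: tracked with zero error.
  • 3t: tracked with zero error.
Total e_ss = 0.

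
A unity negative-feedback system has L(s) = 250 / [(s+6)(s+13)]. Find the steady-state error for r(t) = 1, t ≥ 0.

No free integrators in L(s): this is a type 0 system.
K_p = lim_{s→0} L(s) = 250 / (6·13) = 125/39.
e_ss = 1/(1 + K_p) = 1/(164/39) = 39/164.

39/164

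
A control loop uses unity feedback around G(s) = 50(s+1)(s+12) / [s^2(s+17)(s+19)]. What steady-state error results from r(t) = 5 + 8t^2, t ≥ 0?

646/75

G(s) has two factors of s in the denominator, so the system is type 2. Treating each term separately:
  • 5: tracked with zero error.
  • 8t^2: e_ss = 16/K_a with K_a=600/323 → 646/75.
Total e_ss = 646/75.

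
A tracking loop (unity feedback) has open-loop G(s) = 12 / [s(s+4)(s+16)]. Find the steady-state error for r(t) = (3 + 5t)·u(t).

80/3

G(s) has one factor of s in the denominator, so the system is type 1. Taking each input component in turn:
  • 3: tracked with zero error.
  • 5t: e_ss = 5/K_v with K_v=0.1875 → 80/3.
Total e_ss = 80/3.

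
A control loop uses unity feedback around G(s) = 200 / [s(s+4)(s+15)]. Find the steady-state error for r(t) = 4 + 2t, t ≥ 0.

0.6

G(s) has one factor of s in the denominator, so the system is type 1. Taking each input component in turn:
  • 4: tracked with zero error.
  • 2t: e_ss = 2/K_v with K_v=10/3 → 0.6.
Total e_ss = 0.6.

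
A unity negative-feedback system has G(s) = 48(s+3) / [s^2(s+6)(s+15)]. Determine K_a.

1.6

System type = 2 (two poles at s=0).
K_a = lim_{s→0} s^2·G(s) = 48·3 / (6·15) = 1.6.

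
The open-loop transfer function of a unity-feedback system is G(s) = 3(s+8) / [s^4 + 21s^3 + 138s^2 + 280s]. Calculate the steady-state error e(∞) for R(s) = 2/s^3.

The denominator has no term below 280s — 1 pole at s=0, type 1.
For a type-1 system K_a = 0, so e_ss to a parabolic input is unbounded.

infinity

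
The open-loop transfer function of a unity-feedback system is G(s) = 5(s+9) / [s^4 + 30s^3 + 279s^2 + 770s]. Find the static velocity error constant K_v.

9/154

Factoring s from the denominator leaves a polynomial with constant term 770, so the system is type 1.
K_v = lim_{s→0} s·G(s) = 5·9 / 770 = 9/154.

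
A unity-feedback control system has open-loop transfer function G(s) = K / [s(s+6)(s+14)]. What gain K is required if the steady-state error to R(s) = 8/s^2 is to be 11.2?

60

System type = 1 (one pole at s=0).
K_v = lim_{s→0} s·G(s) = K / (6·14) = (1/84)·K.
e_ss = 8/K_v = 11.2 ⇒ K_v = 5/7 ⇒ K = (5/7)/(1/84) = 60.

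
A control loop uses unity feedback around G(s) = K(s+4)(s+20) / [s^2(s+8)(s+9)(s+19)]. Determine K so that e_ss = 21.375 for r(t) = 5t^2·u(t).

8

The open loop has two poles at the origin → type 2 system.
K_a = lim_{s→0} s^2·G(s) = K·4·20 / (8·9·19) = (10/171)·K.
e_ss = 10/K_a = 21.375 ⇒ K_a = 80/171 ⇒ K = (80/171)/(10/171) = 8.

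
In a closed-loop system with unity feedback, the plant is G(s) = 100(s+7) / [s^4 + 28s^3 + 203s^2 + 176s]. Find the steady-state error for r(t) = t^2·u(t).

infinity

Lowest-order denominator term is 176s, so the open loop has 1 pole at the origin → type 1 system.
For a type-1 system K_a = 0, so e_ss to a parabolic input is unbounded.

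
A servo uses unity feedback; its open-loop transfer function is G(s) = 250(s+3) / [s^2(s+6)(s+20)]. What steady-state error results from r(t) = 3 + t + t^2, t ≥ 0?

The open loop has two poles at the origin → type 2 system. By superposition:
  • 3: tracked with zero error.
  • t: tracked with zero error.
  • t^2: e_ss = 2/K_a with K_a=6.25 → 0.32.
Total e_ss = 0.32.

0.32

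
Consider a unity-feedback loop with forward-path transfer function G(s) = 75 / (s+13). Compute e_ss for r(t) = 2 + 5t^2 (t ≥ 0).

infinity

The open loop has no poles at the origin → type 0 system. Treating each term separately:
  • 2: e_ss = 2/(1+K_p) with K_p=75/13 → 13/44.
  • 5t^2: a type-0 system cannot track it, e_ss → ∞.
The unbounded component dominates.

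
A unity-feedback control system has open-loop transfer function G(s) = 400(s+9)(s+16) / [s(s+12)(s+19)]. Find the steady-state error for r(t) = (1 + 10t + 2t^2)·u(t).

infinity

System type = 1 (one pole at s=0). By superposition:
  • 1: tracked with zero error.
  • 10t: e_ss = 10/K_v with K_v=4800/19 → 19/480.
  • 2t^2: a type-1 system cannot track it, e_ss → ∞.
The unbounded component dominates.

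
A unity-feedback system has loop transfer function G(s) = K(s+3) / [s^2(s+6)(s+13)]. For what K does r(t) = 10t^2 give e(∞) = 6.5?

80

System type = 2 (two poles at s=0).
K_a = lim_{s→0} s^2·G(s) = K·3 / (6·13) = (1/26)·K.
e_ss = 20/K_a = 6.5 ⇒ K_a = 40/13 ⇒ K = (40/13)/(1/26) = 80.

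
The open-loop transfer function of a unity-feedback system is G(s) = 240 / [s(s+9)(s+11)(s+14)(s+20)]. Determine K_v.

2/231

The open loop has one pole at the origin → type 1 system.
K_v = lim_{s→0} s·G(s) = 240 / (9·11·14·20) = 2/231.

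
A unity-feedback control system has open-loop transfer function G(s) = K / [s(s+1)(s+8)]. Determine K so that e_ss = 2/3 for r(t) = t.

The open loop has one pole at the origin → type 1 system.
K_v = lim_{s→0} s·G(s) = K / (1·8) = 0.125·K.
e_ss = 1/K_v = 2/3 ⇒ K_v = 1.5 ⇒ K = 1.5/0.125 = 12.

12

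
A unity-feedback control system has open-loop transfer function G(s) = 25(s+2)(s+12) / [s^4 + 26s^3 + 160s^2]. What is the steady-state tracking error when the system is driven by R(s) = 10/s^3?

8/3

Factoring s^2 from the denominator leaves a polynomial with constant term 160, so the system is type 2.
K_a = lim_{s→0} s^2·G(s) = 25·2·12 / 160 = 3.75.
r(t) = 5t^2 gives R(s) = 10/s^3.
e_ss = 10/K_a = 10/3.75 = 8/3.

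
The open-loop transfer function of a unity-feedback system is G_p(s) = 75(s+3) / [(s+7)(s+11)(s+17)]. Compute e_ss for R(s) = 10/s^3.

No free integrators in G_p(s): this is a type 0 system.
K_a = lim_{s→0} s^2·G_p(s) = 0; the steady-state error to this parabolic input grows without bound.

infinity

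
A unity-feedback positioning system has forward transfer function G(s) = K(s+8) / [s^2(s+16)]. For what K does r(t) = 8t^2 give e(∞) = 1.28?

25

G(s) has two factors of s in the denominator, so the system is type 2.
K_a = lim_{s→0} s^2·G(s) = K·8 / (16) = 0.5·K.
e_ss = 16/K_a = 1.28 ⇒ K_a = 12.5 ⇒ K = 12.5/0.5 = 25.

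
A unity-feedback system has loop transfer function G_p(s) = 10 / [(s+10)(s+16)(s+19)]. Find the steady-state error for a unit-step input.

304/305

The open loop has no poles at the origin → type 0 system.
K_p = lim_{s→0} G_p(s) = 10 / (10·16·19) = 1/304.
e_ss = 1/(1 + K_p) = 1/(305/304) = 304/305.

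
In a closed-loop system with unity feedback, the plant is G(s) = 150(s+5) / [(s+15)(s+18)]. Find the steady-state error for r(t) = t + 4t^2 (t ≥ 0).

infinity

System type = 0 (no poles at s=0). Taking each input component in turn:
  • t: a type-0 system cannot track it, e_ss → ∞.
  • 4t^2: a type-0 system cannot track it, e_ss → ∞.
The unbounded component dominates.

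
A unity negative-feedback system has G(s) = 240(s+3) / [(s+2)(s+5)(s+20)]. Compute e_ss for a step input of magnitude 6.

30/23

G(s) has no factors of s in the denominator, so the system is type 0.
K_p = lim_{s→0} G(s) = 240·3 / (2·5·20) = 3.6.
e_ss = 6/(1 + K_p) = 6/4.6 = 30/23.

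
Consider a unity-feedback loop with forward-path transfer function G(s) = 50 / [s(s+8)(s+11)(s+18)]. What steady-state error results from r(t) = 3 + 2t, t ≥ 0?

63.36

One free integrator in G(s): this is a type 1 system. Taking each input component in turn:
  • 3: tracked with zero error.
  • 2t: e_ss = 2/K_v with K_v=25/792 → 63.36.
Total e_ss = 63.36.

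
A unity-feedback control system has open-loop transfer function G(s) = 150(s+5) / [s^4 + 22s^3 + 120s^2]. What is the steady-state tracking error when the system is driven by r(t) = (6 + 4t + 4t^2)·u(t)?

Factoring s^2 from the denominator leaves a polynomial with constant term 120, so the system is type 2. Treating each term separately:
  • 6: tracked with zero error.
  • 4t: tracked with zero error.
  • 4t^2: e_ss = 8/K_a with K_a=6.25 → 1.28.
Total e_ss = 1.28.

1.28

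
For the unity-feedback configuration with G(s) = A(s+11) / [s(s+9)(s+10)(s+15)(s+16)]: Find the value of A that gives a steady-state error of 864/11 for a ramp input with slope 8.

200

The open loop has one pole at the origin → type 1 system.
K_v = lim_{s→0} s·G(s) = A·11 / (9·10·15·16) = (11/21600)·A.
e_ss = 8/K_v = 864/11 ⇒ K_v = 11/108 ⇒ A = (11/108)/(11/21600) = 200.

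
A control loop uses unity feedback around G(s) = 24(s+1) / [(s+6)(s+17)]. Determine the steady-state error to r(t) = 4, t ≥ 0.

68/21

System type = 0 (no poles at s=0).
K_p = lim_{s→0} G(s) = 24·1 / (6·17) = 4/17.
e_ss = 4/(1 + K_p) = 4/(21/17) = 68/21.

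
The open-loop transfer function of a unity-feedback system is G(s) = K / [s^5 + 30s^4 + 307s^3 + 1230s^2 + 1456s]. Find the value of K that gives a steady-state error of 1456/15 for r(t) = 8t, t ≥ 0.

120

Factoring s from the denominator leaves a polynomial with constant term 1456, so the system is type 1.
K_v = lim_{s→0} s·G(s) = K / 1456 = (1/1456)·K.
e_ss = 8/K_v = 1456/15 ⇒ K_v = 15/182 ⇒ K = (15/182)/(1/1456) = 120.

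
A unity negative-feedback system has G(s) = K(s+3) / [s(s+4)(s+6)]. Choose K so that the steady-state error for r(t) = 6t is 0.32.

150

G(s) has one factor of s in the denominator, so the system is type 1.
K_v = lim_{s→0} s·G(s) = K·3 / (4·6) = 0.125·K.
e_ss = 6/K_v = 0.32 ⇒ K_v = 18.75 ⇒ K = 18.75/0.125 = 150.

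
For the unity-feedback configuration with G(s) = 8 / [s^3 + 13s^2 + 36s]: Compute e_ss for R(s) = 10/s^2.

45

The denominator has no term below 36s — 1 pole at s=0, type 1.
K_v = lim_{s→0} s·G(s) = 8 / 36 = 2/9.
e_ss = 10/K_v = 10/(2/9) = 45.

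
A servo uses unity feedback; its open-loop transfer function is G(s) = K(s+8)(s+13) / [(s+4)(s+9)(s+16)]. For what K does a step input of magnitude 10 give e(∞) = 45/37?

The open loop has no poles at the origin → type 0 system.
K_p = lim_{s→0} G(s) = K·8·13 / (4·9·16) = (13/72)·K.
e_ss = 10/(1 + K_p) = 45/37 ⇒ 1 + (13/72)·K = 74/9 ⇒ K = 40.

40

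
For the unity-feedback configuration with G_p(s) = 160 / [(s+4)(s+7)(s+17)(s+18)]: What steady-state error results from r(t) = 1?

System type = 0 (no poles at s=0).
K_p = lim_{s→0} G_p(s) = 160 / (4·7·17·18) = 20/1071.
e_ss = 1/(1 + K_p) = 1/(1091/1071) = 1071/1091.

1071/1091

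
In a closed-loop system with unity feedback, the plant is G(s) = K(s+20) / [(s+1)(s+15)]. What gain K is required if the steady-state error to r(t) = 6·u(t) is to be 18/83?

No free integrators in G(s): this is a type 0 system.
K_p = lim_{s→0} G(s) = K·20 / (1·15) = (4/3)·K.
e_ss = 6/(1 + K_p) = 18/83 ⇒ 1 + (4/3)·K = 83/3 ⇒ K = 20.

20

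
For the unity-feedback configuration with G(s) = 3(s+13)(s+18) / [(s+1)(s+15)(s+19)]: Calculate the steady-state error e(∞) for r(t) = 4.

380/329

The open loop has no poles at the origin → type 0 system.
K_p = lim_{s→0} G(s) = 3·13·18 / (1·15·19) = 234/95.
e_ss = 4/(1 + K_p) = 4/(329/95) = 380/329.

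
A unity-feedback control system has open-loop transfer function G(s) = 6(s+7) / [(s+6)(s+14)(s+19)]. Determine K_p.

1/38

The open loop has no poles at the origin → type 0 system.
K_p = lim_{s→0} G(s) = 6·7 / (6·14·19) = 1/38.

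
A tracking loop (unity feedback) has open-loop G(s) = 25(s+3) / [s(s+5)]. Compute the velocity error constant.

15

System type = 1 (one pole at s=0).
K_v = lim_{s→0} s·G(s) = 25·3 / (5) = 15.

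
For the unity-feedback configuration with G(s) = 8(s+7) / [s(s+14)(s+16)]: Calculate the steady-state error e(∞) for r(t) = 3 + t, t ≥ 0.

G(s) has one factor of s in the denominator, so the system is type 1. Taking each input component in turn:
  • 3: tracked with zero error.
  • t: e_ss = 1/K_v with K_v=0.25 → 4.
Total e_ss = 4.

4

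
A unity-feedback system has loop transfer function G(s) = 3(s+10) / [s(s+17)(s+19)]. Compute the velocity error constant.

System type = 1 (one pole at s=0).
K_v = lim_{s→0} s·G(s) = 3·10 / (17·19) = 30/323.

30/323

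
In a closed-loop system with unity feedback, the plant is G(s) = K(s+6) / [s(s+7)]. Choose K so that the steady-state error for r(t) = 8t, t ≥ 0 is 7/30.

40

G(s) has one factor of s in the denominator, so the system is type 1.
K_v = lim_{s→0} s·G(s) = K·6 / (7) = (6/7)·K.
e_ss = 8/K_v = 7/30 ⇒ K_v = 240/7 ⇒ K = (240/7)/(6/7) = 40.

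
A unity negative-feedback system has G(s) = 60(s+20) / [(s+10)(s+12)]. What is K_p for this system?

10

G(s) has no factors of s in the denominator, so the system is type 0.
K_p = lim_{s→0} G(s) = 60·20 / (10·12) = 10.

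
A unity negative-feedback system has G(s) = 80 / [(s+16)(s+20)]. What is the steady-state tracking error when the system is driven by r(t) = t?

infinity

System type = 0 (no poles at s=0).
K_v = lim_{s→0} s·G(s) = 0; the steady-state error to this ramp input grows without bound.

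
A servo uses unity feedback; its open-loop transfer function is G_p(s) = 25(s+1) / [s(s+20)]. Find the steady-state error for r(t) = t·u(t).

0.8

One free integrator in G_p(s): this is a type 1 system.
K_v = lim_{s→0} s·G_p(s) = 25·1 / (20) = 1.25.
e_ss = 1/K_v = 1/1.25 = 0.8.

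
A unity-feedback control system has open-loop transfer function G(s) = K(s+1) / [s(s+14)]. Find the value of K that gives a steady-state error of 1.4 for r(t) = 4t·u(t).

One free integrator in G(s): this is a type 1 system.
K_v = lim_{s→0} s·G(s) = K·1 / (14) = (1/14)·K.
e_ss = 4/K_v = 1.4 ⇒ K_v = 20/7 ⇒ K = (20/7)/(1/14) = 40.

40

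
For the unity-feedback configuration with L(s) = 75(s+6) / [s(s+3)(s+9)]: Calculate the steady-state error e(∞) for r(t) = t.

0.06

System type = 1 (one pole at s=0).
K_v = lim_{s→0} s·L(s) = 75·6 / (3·9) = 50/3.
e_ss = 1/K_v = 1/(50/3) = 0.06.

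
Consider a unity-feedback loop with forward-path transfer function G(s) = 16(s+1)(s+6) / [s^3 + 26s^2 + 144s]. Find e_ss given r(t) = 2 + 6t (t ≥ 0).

The denominator has no term below 144s — 1 pole at s=0, type 1. Treating each term separately:
  • 2: tracked with zero error.
  • 6t: e_ss = 6/K_v with K_v=2/3 → 9.
Total e_ss = 9.

9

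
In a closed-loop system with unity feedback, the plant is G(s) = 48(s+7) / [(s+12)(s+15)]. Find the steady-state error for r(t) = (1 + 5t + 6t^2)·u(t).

infinity

No free integrators in G(s): this is a type 0 system. Treating each term separately:
  • 1: e_ss = 1/(1+K_p) with K_p=28/15 → 15/43.
  • 5t: a type-0 system cannot track it, e_ss → ∞.
  • 6t^2: a type-0 system cannot track it, e_ss → ∞.
The unbounded component dominates.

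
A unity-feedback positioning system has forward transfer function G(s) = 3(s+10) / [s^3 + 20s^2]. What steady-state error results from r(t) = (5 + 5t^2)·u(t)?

20/3

The denominator has no term below 20s^2 — 2 poles at s=0, type 2. Treating each term separately:
  • 5: tracked with zero error.
  • 5t^2: e_ss = 10/K_a with K_a=1.5 → 20/3.
Total e_ss = 20/3.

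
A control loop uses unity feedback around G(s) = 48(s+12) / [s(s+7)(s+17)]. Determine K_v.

One free integrator in G(s): this is a type 1 system.
K_v = lim_{s→0} s·G(s) = 48·12 / (7·17) = 576/119.

576/119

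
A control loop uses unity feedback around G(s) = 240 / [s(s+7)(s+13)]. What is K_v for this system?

System type = 1 (one pole at s=0).
K_v = lim_{s→0} s·G(s) = 240 / (7·13) = 240/91.

240/91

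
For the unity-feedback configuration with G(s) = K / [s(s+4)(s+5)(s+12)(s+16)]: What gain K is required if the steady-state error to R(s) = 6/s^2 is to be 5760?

4

System type = 1 (one pole at s=0).
K_v = lim_{s→0} s·G(s) = K / (4·5·12·16) = (1/3840)·K.
e_ss = 6/K_v = 5760 ⇒ K_v = 1/960 ⇒ K = (1/960)/(1/3840) = 4.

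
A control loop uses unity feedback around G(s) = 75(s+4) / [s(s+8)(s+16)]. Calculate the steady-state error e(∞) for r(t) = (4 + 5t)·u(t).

One free integrator in G(s): this is a type 1 system. Taking each input component in turn:
  • 4: tracked with zero error.
  • 5t: e_ss = 5/K_v with K_v=75/32 → 32/15.
Total e_ss = 32/15.

32/15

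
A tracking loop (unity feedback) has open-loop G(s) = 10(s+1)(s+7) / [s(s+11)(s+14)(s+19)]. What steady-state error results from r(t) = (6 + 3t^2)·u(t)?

infinity

One free integrator in G(s): this is a type 1 system. By superposition:
  • 6: tracked with zero error.
  • 3t^2: a type-1 system cannot track it, e_ss → ∞.
The unbounded component dominates.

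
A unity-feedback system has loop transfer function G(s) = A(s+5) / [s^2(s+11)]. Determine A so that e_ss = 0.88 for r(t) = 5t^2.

G(s) has two factors of s in the denominator, so the system is type 2.
K_a = lim_{s→0} s^2·G(s) = A·5 / (11) = (5/11)·A.
e_ss = 10/K_a = 0.88 ⇒ K_a = 125/11 ⇒ A = (125/11)/(5/11) = 25.

25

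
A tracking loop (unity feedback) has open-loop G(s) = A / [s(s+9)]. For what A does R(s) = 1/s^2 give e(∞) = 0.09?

G(s) has one factor of s in the denominator, so the system is type 1.
K_v = lim_{s→0} s·G(s) = A / (9) = (1/9)·A.
e_ss = 1/K_v = 0.09 ⇒ K_v = 100/9 ⇒ A = (100/9)/(1/9) = 100.

100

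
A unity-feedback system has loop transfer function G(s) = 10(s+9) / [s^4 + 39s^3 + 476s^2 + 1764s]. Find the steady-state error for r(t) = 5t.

Factoring s from the denominator leaves a polynomial with constant term 1764, so the system is type 1.
K_v = lim_{s→0} s·G(s) = 10·9 / 1764 = 5/98.
e_ss = 5/K_v = 5/(5/98) = 98.

98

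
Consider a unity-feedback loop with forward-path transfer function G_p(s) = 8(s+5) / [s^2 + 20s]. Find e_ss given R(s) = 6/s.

Lowest-order denominator term is 20s, so the open loop has 1 pole at the origin → type 1 system.
K_p = ∞ for a type-1 system; e_ss to a step is zero.

0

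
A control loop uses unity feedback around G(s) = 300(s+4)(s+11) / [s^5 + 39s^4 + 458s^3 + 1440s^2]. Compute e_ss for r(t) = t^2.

The denominator has no term below 1440s^2 — 2 poles at s=0, type 2.
K_a = lim_{s→0} s^2·G(s) = 300·4·11 / 1440 = 55/6.
r(t) = t^2 gives R(s) = 2/s^3.
e_ss = 2/K_a = 2/(55/6) = 12/55.

12/55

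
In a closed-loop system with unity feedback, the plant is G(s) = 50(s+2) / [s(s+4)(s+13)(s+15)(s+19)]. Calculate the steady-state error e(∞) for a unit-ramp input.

148.2

The open loop has one pole at the origin → type 1 system.
K_v = lim_{s→0} s·G(s) = 50·2 / (4·13·15·19) = 5/741.
e_ss = 1/K_v = 1/(5/741) = 148.2.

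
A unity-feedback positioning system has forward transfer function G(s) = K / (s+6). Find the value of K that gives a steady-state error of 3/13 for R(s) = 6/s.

The open loop has no poles at the origin → type 0 system.
K_p = lim_{s→0} G(s) = K / (6) = (1/6)·K.
e_ss = 6/(1 + K_p) = 3/13 ⇒ 1 + (1/6)·K = 26 ⇒ K = 150.

150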